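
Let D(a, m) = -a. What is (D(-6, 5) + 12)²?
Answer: 324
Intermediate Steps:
(D(-6, 5) + 12)² = (-1*(-6) + 12)² = (6 + 12)² = 18² = 324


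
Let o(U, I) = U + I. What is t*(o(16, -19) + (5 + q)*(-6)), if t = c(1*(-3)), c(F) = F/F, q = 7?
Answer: -75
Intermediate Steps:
c(F) = 1
t = 1
o(U, I) = I + U
t*(o(16, -19) + (5 + q)*(-6)) = 1*((-19 + 16) + (5 + 7)*(-6)) = 1*(-3 + 12*(-6)) = 1*(-3 - 72) = 1*(-75) = -75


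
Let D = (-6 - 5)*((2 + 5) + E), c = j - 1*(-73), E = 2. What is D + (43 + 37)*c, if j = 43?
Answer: 9181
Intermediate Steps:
c = 116 (c = 43 - 1*(-73) = 43 + 73 = 116)
D = -99 (D = (-6 - 5)*((2 + 5) + 2) = -11*(7 + 2) = -11*9 = -99)
D + (43 + 37)*c = -99 + (43 + 37)*116 = -99 + 80*116 = -99 + 9280 = 9181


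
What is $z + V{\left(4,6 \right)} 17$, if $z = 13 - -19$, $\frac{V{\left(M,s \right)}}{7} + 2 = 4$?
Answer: $270$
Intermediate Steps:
$V{\left(M,s \right)} = 14$ ($V{\left(M,s \right)} = -14 + 7 \cdot 4 = -14 + 28 = 14$)
$z = 32$ ($z = 13 + 19 = 32$)
$z + V{\left(4,6 \right)} 17 = 32 + 14 \cdot 17 = 32 + 238 = 270$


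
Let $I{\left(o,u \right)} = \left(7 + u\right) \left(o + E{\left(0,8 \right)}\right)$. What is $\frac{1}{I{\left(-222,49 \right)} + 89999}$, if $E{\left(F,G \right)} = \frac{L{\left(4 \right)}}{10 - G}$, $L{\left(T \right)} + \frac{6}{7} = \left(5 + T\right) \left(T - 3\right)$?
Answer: $\frac{1}{77795} \approx 1.2854 \cdot 10^{-5}$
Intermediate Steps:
$L{\left(T \right)} = - \frac{6}{7} + \left(-3 + T\right) \left(5 + T\right)$ ($L{\left(T \right)} = - \frac{6}{7} + \left(5 + T\right) \left(T - 3\right) = - \frac{6}{7} + \left(5 + T\right) \left(-3 + T\right) = - \frac{6}{7} + \left(-3 + T\right) \left(5 + T\right)$)
$E{\left(F,G \right)} = \frac{57}{7 \left(10 - G\right)}$ ($E{\left(F,G \right)} = \frac{- \frac{111}{7} + 4^{2} + 2 \cdot 4}{10 - G} = \frac{- \frac{111}{7} + 16 + 8}{10 - G} = \frac{57}{7 \left(10 - G\right)}$)
$I{\left(o,u \right)} = \left(7 + u\right) \left(\frac{57}{14} + o\right)$ ($I{\left(o,u \right)} = \left(7 + u\right) \left(o - \frac{57}{-70 + 7 \cdot 8}\right) = \left(7 + u\right) \left(o - \frac{57}{-70 + 56}\right) = \left(7 + u\right) \left(o - \frac{57}{-14}\right) = \left(7 + u\right) \left(o - - \frac{57}{14}\right) = \left(7 + u\right) \left(o + \frac{57}{14}\right) = \left(7 + u\right) \left(\frac{57}{14} + o\right)$)
$\frac{1}{I{\left(-222,49 \right)} + 89999} = \frac{1}{\left(\frac{57}{2} + 7 \left(-222\right) + \frac{57}{14} \cdot 49 - 10878\right) + 89999} = \frac{1}{\left(\frac{57}{2} - 1554 + \frac{399}{2} - 10878\right) + 89999} = \frac{1}{-12204 + 89999} = \frac{1}{77795}$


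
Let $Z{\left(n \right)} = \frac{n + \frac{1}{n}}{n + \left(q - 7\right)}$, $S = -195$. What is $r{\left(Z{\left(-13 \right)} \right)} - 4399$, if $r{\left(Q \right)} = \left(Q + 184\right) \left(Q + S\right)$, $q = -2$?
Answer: $- \frac{823791751}{20449} \approx -40285.0$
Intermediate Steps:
$Z{\left(n \right)} = \frac{n + \frac{1}{n}}{-9 + n}$ ($Z{\left(n \right)} = \frac{n + \frac{1}{n}}{n - 9} = \frac{n + \frac{1}{n}}{-9 + n}$)
$r{\left(Q \right)} = \left(-195 + Q\right) \left(184 + Q\right)$ ($r{\left(Q \right)} = \left(Q + 184\right) \left(Q - 195\right) = \left(184 + Q\right) \left(-195 + Q\right) = \left(-195 + Q\right) \left(184 + Q\right)$)
$r{\left(Z{\left(-13 \right)} \right)} - 4399 = \left(-35880 + \left(\frac{1 + \left(-13\right)^{2}}{\left(-13\right) \left(-9 - 13\right)}\right)^{2} - 11 \frac{1 + \left(-13\right)^{2}}{\left(-13\right) \left(-9 - 13\right)}\right) - 4399 = \left(-35880 + \left(- \frac{1 + 169}{13 \left(-22\right)}\right)^{2} - 11 \left(- \frac{1 + 169}{13 \left(-22\right)}\right)\right) - 4399 = \left(-35880 + \left(\left(- \frac{1}{13}\right) \left(- \frac{1}{22}\right) 170\right)^{2} - 11 \left(\left(- \frac{1}{13}\right) \left(- \frac{1}{22}\right) 170\right)\right) - 4399 = \left(-35880 + \left(\frac{85}{143}\right)^{2} - \frac{85}{13}\right) - 4399 = \left(-35880 + \frac{7225}{20449} - \frac{85}{13}\right) - 4399 = - \frac{733836600}{20449} - 4399 = - \frac{823791751}{20449}$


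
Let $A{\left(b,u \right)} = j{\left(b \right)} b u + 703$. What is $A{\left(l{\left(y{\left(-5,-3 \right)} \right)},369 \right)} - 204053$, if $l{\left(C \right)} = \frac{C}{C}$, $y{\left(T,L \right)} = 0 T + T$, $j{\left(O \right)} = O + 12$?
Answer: $-198553$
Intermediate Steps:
$j{\left(O \right)} = 12 + O$
$y{\left(T,L \right)} = T$ ($y{\left(T,L \right)} = 0 + T = T$)
$l{\left(C \right)} = 1$
$A{\left(b,u \right)} = 703 + b u \left(12 + b\right)$ ($A{\left(b,u \right)} = \left(12 + b\right) b u + 703 = b \left(12 + b\right) u + 703 = b u \left(12 + b\right) + 703 = 703 + b u \left(12 + b\right)$)
$A{\left(l{\left(y{\left(-5,-3 \right)} \right)},369 \right)} - 204053 = \left(703 + 1 \cdot 369 \left(12 + 1\right)\right) - 204053 = \left(703 + 1 \cdot 369 \cdot 13\right) - 204053 = \left(703 + 4797\right) - 204053 = 5500 - 204053 = -198553$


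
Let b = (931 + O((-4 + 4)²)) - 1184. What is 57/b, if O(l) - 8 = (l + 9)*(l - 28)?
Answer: -57/497 ≈ -0.11469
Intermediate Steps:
O(l) = 8 + (-28 + l)*(9 + l) (O(l) = 8 + (l + 9)*(l - 28) = 8 + (9 + l)*(-28 + l) = 8 + (-28 + l)*(9 + l))
b = -497 (b = (931 + (-244 + ((-4 + 4)²)² - 19*(-4 + 4)²)) - 1184 = (931 + (-244 + (0²)² - 19*0²)) - 1184 = (931 + (-244 + 0² - 19*0)) - 1184 = (931 + (-244 + 0 + 0)) - 1184 = (931 - 244) - 1184 = 687 - 1184 = -497)
57/b = 57/(-497) = 57*(-1/497) = -57/497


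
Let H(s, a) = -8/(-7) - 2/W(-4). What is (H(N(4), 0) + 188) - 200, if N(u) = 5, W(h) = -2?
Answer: -69/7 ≈ -9.8571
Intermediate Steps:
H(s, a) = 15/7 (H(s, a) = -8/(-7) - 2/(-2) = -8*(-1/7) - 2*(-1/2) = 8/7 + 1 = 15/7)
(H(N(4), 0) + 188) - 200 = (15/7 + 188) - 200 = 1331/7 - 200 = -69/7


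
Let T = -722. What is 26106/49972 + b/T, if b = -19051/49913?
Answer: 117717349286/225106282349 ≈ 0.52294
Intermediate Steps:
b = -19051/49913 (b = -19051*1/49913 = -19051/49913 ≈ -0.38168)
26106/49972 + b/T = 26106/49972 - 19051/49913/(-722) = 26106*(1/49972) - 19051/49913*(-1/722) = 13053/24986 + 19051/36037186 = 117717349286/225106282349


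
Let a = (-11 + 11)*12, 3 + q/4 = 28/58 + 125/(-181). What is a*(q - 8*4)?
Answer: 0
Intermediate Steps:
q = -67352/5249 (q = -12 + 4*(28/58 + 125/(-181)) = -12 + 4*(28*(1/58) + 125*(-1/181)) = -12 + 4*(14/29 - 125/181) = -12 + 4*(-1091/5249) = -12 - 4364/5249 = -67352/5249 ≈ -12.831)
a = 0 (a = 0*12 = 0)
a*(q - 8*4) = 0*(-67352/5249 - 8*4) = 0*(-67352/5249 - 32) = 0*(-235320/5249) = 0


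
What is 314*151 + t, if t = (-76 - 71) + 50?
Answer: 47317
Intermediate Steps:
t = -97 (t = -147 + 50 = -97)
314*151 + t = 314*151 - 97 = 47414 - 97 = 47317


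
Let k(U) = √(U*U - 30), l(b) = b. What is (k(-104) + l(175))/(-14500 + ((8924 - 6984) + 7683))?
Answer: -175/4877 - √10786/4877 ≈ -0.057178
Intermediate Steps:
k(U) = √(-30 + U²) (k(U) = √(U² - 30) = √(-30 + U²))
(k(-104) + l(175))/(-14500 + ((8924 - 6984) + 7683)) = (√(-30 + (-104)²) + 175)/(-14500 + ((8924 - 6984) + 7683)) = (√(-30 + 10816) + 175)/(-14500 + (1940 + 7683)) = (√10786 + 175)/(-14500 + 9623) = (175 + √10786)/(-4877) = (175 + √10786)*(-1/4877) = -175/4877 - √10786/4877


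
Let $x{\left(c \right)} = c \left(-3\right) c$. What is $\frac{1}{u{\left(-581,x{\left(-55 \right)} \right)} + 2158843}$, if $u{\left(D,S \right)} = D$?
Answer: $\frac{1}{2158262} \approx 4.6334 \cdot 10^{-7}$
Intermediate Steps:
$x{\left(c \right)} = - 3 c^{2}$ ($x{\left(c \right)} = - 3 c c = - 3 c^{2}$)
$\frac{1}{u{\left(-581,x{\left(-55 \right)} \right)} + 2158843} = \frac{1}{-581 + 2158843} = \frac{1}{2158262}$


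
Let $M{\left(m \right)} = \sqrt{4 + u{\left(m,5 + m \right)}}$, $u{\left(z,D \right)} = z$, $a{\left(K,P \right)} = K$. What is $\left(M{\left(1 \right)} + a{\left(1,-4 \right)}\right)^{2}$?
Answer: $\left(1 + \sqrt{5}\right)^{2} \approx 10.472$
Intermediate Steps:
$M{\left(m \right)} = \sqrt{4 + m}$
$\left(M{\left(1 \right)} + a{\left(1,-4 \right)}\right)^{2} = \left(\sqrt{4 + 1} + 1\right)^{2} = \left(\sqrt{5} + 1\right)^{2} = \left(1 + \sqrt{5}\right)^{2}$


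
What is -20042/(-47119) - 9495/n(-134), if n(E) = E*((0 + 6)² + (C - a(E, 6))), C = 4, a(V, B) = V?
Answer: 304898059/366208868 ≈ 0.83258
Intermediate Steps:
n(E) = E*(40 - E) (n(E) = E*((0 + 6)² + (4 - E)) = E*(6² + (4 - E)) = E*(36 + (4 - E)) = E*(40 - E))
-20042/(-47119) - 9495/n(-134) = -20042/(-47119) - 9495*(-1/(134*(40 - 1*(-134)))) = -20042*(-1/47119) - 9495*(-1/(134*(40 + 134))) = 20042/47119 - 9495/((-134*174)) = 20042/47119 - 9495/(-23316) = 20042/47119 - 9495*(-1/23316) = 20042/47119 + 3165/7772 = 304898059/366208868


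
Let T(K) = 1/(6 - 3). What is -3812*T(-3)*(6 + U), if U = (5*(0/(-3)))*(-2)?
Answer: -7624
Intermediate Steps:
U = 0 (U = (5*(0*(-⅓)))*(-2) = (5*0)*(-2) = 0*(-2) = 0)
T(K) = ⅓ (T(K) = 1/3 = ⅓)
-3812*T(-3)*(6 + U) = -3812*(6 + 0)/3 = -3812*6/3 = -3812*2 = -7624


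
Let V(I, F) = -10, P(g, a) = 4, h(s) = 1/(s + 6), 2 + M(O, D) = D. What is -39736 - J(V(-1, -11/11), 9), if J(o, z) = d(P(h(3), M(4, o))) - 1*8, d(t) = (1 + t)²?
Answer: -39753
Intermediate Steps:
M(O, D) = -2 + D
h(s) = 1/(6 + s)
J(o, z) = 17 (J(o, z) = (1 + 4)² - 1*8 = 5² - 8 = 25 - 8 = 17)
-39736 - J(V(-1, -11/11), 9) = -39736 - 1*17 = -39736 - 17 = -39753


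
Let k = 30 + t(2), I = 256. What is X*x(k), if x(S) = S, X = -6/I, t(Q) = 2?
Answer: -¾ ≈ -0.75000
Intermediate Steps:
X = -3/128 (X = -6/256 = -6*1/256 = -3/128 ≈ -0.023438)
k = 32 (k = 30 + 2 = 32)
X*x(k) = -3/128*32 = -¾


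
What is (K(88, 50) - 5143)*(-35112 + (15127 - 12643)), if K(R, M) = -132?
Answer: 172112700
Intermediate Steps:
(K(88, 50) - 5143)*(-35112 + (15127 - 12643)) = (-132 - 5143)*(-35112 + (15127 - 12643)) = -5275*(-35112 + 2484) = -5275*(-32628) = 172112700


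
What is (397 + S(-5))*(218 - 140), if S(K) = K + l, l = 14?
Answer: 31668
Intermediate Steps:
S(K) = 14 + K (S(K) = K + 14 = 14 + K)
(397 + S(-5))*(218 - 140) = (397 + (14 - 5))*(218 - 140) = (397 + 9)*78 = 406*78 = 31668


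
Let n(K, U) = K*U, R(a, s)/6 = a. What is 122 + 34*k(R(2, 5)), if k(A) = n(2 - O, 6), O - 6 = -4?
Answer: 122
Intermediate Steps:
O = 2 (O = 6 - 4 = 2)
R(a, s) = 6*a
k(A) = 0 (k(A) = (2 - 1*2)*6 = (2 - 2)*6 = 0*6 = 0)
122 + 34*k(R(2, 5)) = 122 + 34*0 = 122 + 0 = 122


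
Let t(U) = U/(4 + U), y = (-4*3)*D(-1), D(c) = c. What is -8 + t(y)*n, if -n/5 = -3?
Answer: 13/4 ≈ 3.2500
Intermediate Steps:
n = 15 (n = -5*(-3) = 15)
y = 12 (y = -4*3*(-1) = -12*(-1) = 12)
-8 + t(y)*n = -8 + (12/(4 + 12))*15 = -8 + (12/16)*15 = -8 + (12*(1/16))*15 = -8 + (¾)*15 = -8 + 45/4 = 13/4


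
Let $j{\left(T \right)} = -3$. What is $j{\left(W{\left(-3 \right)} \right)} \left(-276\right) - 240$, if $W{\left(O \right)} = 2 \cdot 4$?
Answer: $588$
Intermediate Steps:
$W{\left(O \right)} = 8$
$j{\left(W{\left(-3 \right)} \right)} \left(-276\right) - 240 = \left(-3\right) \left(-276\right) - 240 = 828 - 240 = 588$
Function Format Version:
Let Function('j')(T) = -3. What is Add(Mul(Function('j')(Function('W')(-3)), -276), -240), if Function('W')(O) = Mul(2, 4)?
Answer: 588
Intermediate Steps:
Function('W')(O) = 8
Add(Mul(Function('j')(Function('W')(-3)), -276), -240) = Add(Mul(-3, -276), -240) = Add(828, -240) = 588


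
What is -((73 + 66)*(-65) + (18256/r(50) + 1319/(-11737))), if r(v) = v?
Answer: 2543992514/293425 ≈ 8670.0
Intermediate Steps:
-((73 + 66)*(-65) + (18256/r(50) + 1319/(-11737))) = -((73 + 66)*(-65) + (18256/50 + 1319/(-11737))) = -(139*(-65) + (18256*(1/50) + 1319*(-1/11737))) = -(-9035 + (9128/25 - 1319/11737)) = -(-9035 + 107102361/293425) = -1*(-2543992514/293425) = 2543992514/293425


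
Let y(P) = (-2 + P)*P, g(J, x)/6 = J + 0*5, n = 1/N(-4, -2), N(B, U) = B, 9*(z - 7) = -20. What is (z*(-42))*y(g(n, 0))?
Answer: -2107/2 ≈ -1053.5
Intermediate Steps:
z = 43/9 (z = 7 + (⅑)*(-20) = 7 - 20/9 = 43/9 ≈ 4.7778)
n = -¼ (n = 1/(-4) = -¼ ≈ -0.25000)
g(J, x) = 6*J (g(J, x) = 6*(J + 0*5) = 6*(J + 0) = 6*J)
y(P) = P*(-2 + P)
(z*(-42))*y(g(n, 0)) = ((43/9)*(-42))*((6*(-¼))*(-2 + 6*(-¼))) = -(-301)*(-2 - 3/2) = -(-301)*(-7)/2 = -602/3*21/4 = -2107/2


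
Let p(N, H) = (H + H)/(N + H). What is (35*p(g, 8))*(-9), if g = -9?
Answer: 5040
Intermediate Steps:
p(N, H) = 2*H/(H + N) (p(N, H) = (2*H)/(H + N) = 2*H/(H + N))
(35*p(g, 8))*(-9) = (35*(2*8/(8 - 9)))*(-9) = (35*(2*8/(-1)))*(-9) = (35*(2*8*(-1)))*(-9) = (35*(-16))*(-9) = -560*(-9) = 5040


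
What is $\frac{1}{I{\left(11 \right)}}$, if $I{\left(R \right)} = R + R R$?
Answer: $\frac{1}{132} \approx 0.0075758$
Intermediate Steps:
$I{\left(R \right)} = R + R^{2}$
$\frac{1}{I{\left(11 \right)}} = \frac{1}{11 \left(1 + 11\right)} = \frac{1}{11 \cdot 12} = \frac{1}{132}$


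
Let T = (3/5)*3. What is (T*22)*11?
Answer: 2178/5 ≈ 435.60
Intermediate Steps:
T = 9/5 (T = (3*(⅕))*3 = (⅗)*3 = 9/5 ≈ 1.8000)
(T*22)*11 = ((9/5)*22)*11 = (198/5)*11 = 2178/5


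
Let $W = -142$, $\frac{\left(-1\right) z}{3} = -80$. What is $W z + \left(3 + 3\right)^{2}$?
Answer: $-34044$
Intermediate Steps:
$z = 240$ ($z = \left(-3\right) \left(-80\right) = 240$)
$W z + \left(3 + 3\right)^{2} = \left(-142\right) 240 + \left(3 + 3\right)^{2} = -34080 + 6^{2} = -34080 + 36 = -34044$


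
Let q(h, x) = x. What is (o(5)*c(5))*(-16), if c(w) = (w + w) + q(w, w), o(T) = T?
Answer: -1200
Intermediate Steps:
c(w) = 3*w (c(w) = (w + w) + w = 2*w + w = 3*w)
(o(5)*c(5))*(-16) = (5*(3*5))*(-16) = (5*15)*(-16) = 75*(-16) = -1200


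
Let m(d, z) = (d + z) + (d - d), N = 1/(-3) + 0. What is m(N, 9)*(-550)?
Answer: -14300/3 ≈ -4766.7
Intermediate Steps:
N = -⅓ (N = -⅓ + 0 = -⅓ ≈ -0.33333)
m(d, z) = d + z (m(d, z) = (d + z) + 0 = d + z)
m(N, 9)*(-550) = (-⅓ + 9)*(-550) = (26/3)*(-550) = -14300/3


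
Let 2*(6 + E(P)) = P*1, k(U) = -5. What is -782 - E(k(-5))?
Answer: -1547/2 ≈ -773.50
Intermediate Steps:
E(P) = -6 + P/2 (E(P) = -6 + (P*1)/2 = -6 + P/2)
-782 - E(k(-5)) = -782 - (-6 + (½)*(-5)) = -782 - (-6 - 5/2) = -782 - 1*(-17/2) = -782 + 17/2 = -1547/2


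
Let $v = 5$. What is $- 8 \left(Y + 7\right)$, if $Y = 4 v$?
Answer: $-216$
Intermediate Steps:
$Y = 20$ ($Y = 4 \cdot 5 = 20$)
$- 8 \left(Y + 7\right) = - 8 \left(20 + 7\right) = \left(-8\right) 27 = -216$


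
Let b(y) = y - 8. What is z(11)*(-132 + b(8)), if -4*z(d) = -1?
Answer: -33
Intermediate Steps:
z(d) = 1/4 (z(d) = -1/4*(-1) = 1/4)
b(y) = -8 + y
z(11)*(-132 + b(8)) = (-132 + (-8 + 8))/4 = (-132 + 0)/4 = (1/4)*(-132) = -33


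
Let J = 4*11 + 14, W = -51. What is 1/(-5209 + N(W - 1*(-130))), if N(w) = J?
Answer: -1/5151 ≈ -0.00019414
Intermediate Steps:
J = 58 (J = 44 + 14 = 58)
N(w) = 58
1/(-5209 + N(W - 1*(-130))) = 1/(-5209 + 58) = 1/(-5151) = -1/5151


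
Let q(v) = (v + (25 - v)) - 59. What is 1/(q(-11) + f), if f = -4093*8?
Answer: -1/32778 ≈ -3.0508e-5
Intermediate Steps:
q(v) = -34 (q(v) = 25 - 59 = -34)
f = -32744
1/(q(-11) + f) = 1/(-34 - 32744) = 1/(-32778) = -1/32778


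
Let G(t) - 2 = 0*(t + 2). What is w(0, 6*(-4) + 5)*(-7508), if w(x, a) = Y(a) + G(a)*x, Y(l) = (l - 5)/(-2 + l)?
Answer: -60064/7 ≈ -8580.6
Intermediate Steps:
G(t) = 2 (G(t) = 2 + 0*(t + 2) = 2 + 0*(2 + t) = 2 + 0 = 2)
Y(l) = (-5 + l)/(-2 + l)
w(x, a) = 2*x + (-5 + a)/(-2 + a) (w(x, a) = (-5 + a)/(-2 + a) + 2*x = 2*x + (-5 + a)/(-2 + a))
w(0, 6*(-4) + 5)*(-7508) = ((-5 + (6*(-4) + 5) + 2*0*(-2 + (6*(-4) + 5)))/(-2 + (6*(-4) + 5)))*(-7508) = ((-5 + (-24 + 5) + 2*0*(-2 + (-24 + 5)))/(-2 + (-24 + 5)))*(-7508) = ((-5 - 19 + 2*0*(-2 - 19))/(-2 - 19))*(-7508) = ((-5 - 19 + 2*0*(-21))/(-21))*(-7508) = -(-5 - 19 + 0)/21*(-7508) = -1/21*(-24)*(-7508) = (8/7)*(-7508) = -60064/7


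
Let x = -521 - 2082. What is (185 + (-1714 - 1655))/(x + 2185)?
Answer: 1592/209 ≈ 7.6172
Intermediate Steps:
x = -2603
(185 + (-1714 - 1655))/(x + 2185) = (185 + (-1714 - 1655))/(-2603 + 2185) = (185 - 3369)/(-418) = -3184*(-1/418) = 1592/209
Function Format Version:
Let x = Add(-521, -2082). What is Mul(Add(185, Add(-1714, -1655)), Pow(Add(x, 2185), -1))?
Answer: Rational(1592, 209) ≈ 7.6172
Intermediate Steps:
x = -2603
Mul(Add(185, Add(-1714, -1655)), Pow(Add(x, 2185), -1)) = Mul(Add(185, Add(-1714, -1655)), Pow(Add(-2603, 2185), -1)) = Mul(Add(185, -3369), Pow(-418, -1)) = Mul(-3184, Rational(-1, 418)) = Rational(1592, 209)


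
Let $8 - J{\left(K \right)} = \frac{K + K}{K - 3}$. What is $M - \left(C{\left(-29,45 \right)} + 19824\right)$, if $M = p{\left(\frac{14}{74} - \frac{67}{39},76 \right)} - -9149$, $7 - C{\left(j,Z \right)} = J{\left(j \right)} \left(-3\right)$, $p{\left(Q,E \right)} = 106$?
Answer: $- \frac{169513}{16} \approx -10595.0$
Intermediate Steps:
$J{\left(K \right)} = 8 - \frac{2 K}{-3 + K}$ ($J{\left(K \right)} = 8 - \frac{K + K}{K - 3} = 8 - \frac{2 K}{-3 + K}$)
$C{\left(j,Z \right)} = 7 + \frac{18 \left(-4 + j\right)}{-3 + j}$ ($C{\left(j,Z \right)} = 7 - \frac{6 \left(-4 + j\right)}{-3 + j} \left(-3\right) = 7 - - \frac{18 \left(-4 + j\right)}{-3 + j} = 7 + \frac{18 \left(-4 + j\right)}{-3 + j}$)
$M = 9255$ ($M = 106 - -9149 = 106 + 9149 = 9255$)
$M - \left(C{\left(-29,45 \right)} + 19824\right) = 9255 - \left(\frac{-93 + 25 \left(-29\right)}{-3 - 29} + 19824\right) = 9255 - \left(\frac{-93 - 725}{-32} + 19824\right) = 9255 - \left(\left(- \frac{1}{32}\right) \left(-818\right) + 19824\right) = 9255 - \left(\frac{409}{16} + 19824\right) = 9255 - \frac{317593}{16} = - \frac{169513}{16}$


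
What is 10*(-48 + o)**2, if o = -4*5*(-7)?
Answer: 84640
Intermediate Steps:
o = 140 (o = -20*(-7) = 140)
10*(-48 + o)**2 = 10*(-48 + 140)**2 = 10*92**2 = 10*8464 = 84640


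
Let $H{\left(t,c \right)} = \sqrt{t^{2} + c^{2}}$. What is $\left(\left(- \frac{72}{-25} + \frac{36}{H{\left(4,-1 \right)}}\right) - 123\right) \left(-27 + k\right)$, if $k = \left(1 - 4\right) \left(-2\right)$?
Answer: $\frac{63063}{25} - \frac{756 \sqrt{17}}{17} \approx 2339.2$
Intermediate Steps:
$H{\left(t,c \right)} = \sqrt{c^{2} + t^{2}}$
$k = 6$ ($k = \left(-3\right) \left(-2\right) = 6$)
$\left(\left(- \frac{72}{-25} + \frac{36}{H{\left(4,-1 \right)}}\right) - 123\right) \left(-27 + k\right) = \left(\left(- \frac{72}{-25} + \frac{36}{\sqrt{\left(-1\right)^{2} + 4^{2}}}\right) - 123\right) \left(-27 + 6\right) = \left(\left(\left(-72\right) \left(- \frac{1}{25}\right) + \frac{36}{\sqrt{1 + 16}}\right) - 123\right) \left(-21\right) = \left(\left(\frac{72}{25} + \frac{36}{\sqrt{17}}\right) - 123\right) \left(-21\right) = \left(\left(\frac{72}{25} + 36 \frac{\sqrt{17}}{17}\right) - 123\right) \left(-21\right) = \left(\left(\frac{72}{25} + \frac{36 \sqrt{17}}{17}\right) - 123\right) \left(-21\right) = \left(- \frac{3003}{25} + \frac{36 \sqrt{17}}{17}\right) \left(-21\right) = \frac{63063}{25} - \frac{756 \sqrt{17}}{17}$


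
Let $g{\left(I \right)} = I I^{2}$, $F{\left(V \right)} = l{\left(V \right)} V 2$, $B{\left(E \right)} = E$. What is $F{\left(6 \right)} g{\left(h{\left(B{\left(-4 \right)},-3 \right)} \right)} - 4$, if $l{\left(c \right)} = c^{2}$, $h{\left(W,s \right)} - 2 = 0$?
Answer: $3452$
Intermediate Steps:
$h{\left(W,s \right)} = 2$ ($h{\left(W,s \right)} = 2 + 0 = 2$)
$F{\left(V \right)} = 2 V^{3}$ ($F{\left(V \right)} = V^{2} V 2 = V^{3} \cdot 2 = 2 V^{3}$)
$g{\left(I \right)} = I^{3}$
$F{\left(6 \right)} g{\left(h{\left(B{\left(-4 \right)},-3 \right)} \right)} - 4 = 2 \cdot 6^{3} \cdot 2^{3} - 4 = 2 \cdot 216 \cdot 8 + \left(-4 + 0\right) = 432 \cdot 8 - 4 = 3456 - 4 = 3452$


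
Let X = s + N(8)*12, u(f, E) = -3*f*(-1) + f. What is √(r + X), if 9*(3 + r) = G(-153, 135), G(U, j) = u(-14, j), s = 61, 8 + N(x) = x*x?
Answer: √6514/3 ≈ 26.903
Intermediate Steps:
N(x) = -8 + x² (N(x) = -8 + x*x = -8 + x²)
u(f, E) = 4*f (u(f, E) = -(-3)*f + f = 3*f + f = 4*f)
G(U, j) = -56 (G(U, j) = 4*(-14) = -56)
r = -83/9 (r = -3 + (⅑)*(-56) = -3 - 56/9 = -83/9 ≈ -9.2222)
X = 733 (X = 61 + (-8 + 8²)*12 = 61 + (-8 + 64)*12 = 61 + 56*12 = 61 + 672 = 733)
√(r + X) = √(-83/9 + 733) = √(6514/9) = √6514/3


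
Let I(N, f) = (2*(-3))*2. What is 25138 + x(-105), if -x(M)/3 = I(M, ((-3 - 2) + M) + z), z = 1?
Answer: 25174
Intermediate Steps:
I(N, f) = -12 (I(N, f) = -6*2 = -12)
x(M) = 36 (x(M) = -3*(-12) = 36)
25138 + x(-105) = 25138 + 36 = 25174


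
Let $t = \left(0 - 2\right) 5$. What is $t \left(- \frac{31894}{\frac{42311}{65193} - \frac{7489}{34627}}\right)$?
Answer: $\frac{1161269805207}{1575601} \approx 7.3703 \cdot 10^{5}$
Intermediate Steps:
$t = -10$ ($t = \left(-2\right) 5 = -10$)
$t \left(- \frac{31894}{\frac{42311}{65193} - \frac{7489}{34627}}\right) = - 10 \left(- \frac{31894}{\frac{42311}{65193} - \frac{7489}{34627}}\right) = - 10 \left(- \frac{31894}{\frac{31512020}{72820581}}\right) = - 10 \left(\left(-31894\right) \frac{72820581}{31512020}\right) = \left(-10\right) \left(- \frac{1161269805207}{15756010}\right) = \frac{1161269805207}{1575601}$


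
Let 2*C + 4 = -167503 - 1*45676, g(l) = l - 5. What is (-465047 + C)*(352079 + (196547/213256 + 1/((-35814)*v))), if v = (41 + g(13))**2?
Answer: -3690701982864134910165913/18337758471984 ≈ -2.0126e+11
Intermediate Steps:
g(l) = -5 + l
v = 2401 (v = (41 + (-5 + 13))**2 = (41 + 8)**2 = 49**2 = 2401)
C = -213183/2 (C = -2 + (-167503 - 1*45676)/2 = -2 + (-167503 - 45676)/2 = -2 + (1/2)*(-213179) = -2 - 213179/2 = -213183/2 ≈ -1.0659e+5)
(-465047 + C)*(352079 + (196547/213256 + 1/((-35814)*v))) = (-465047 - 213183/2)*(352079 + (196547/213256 + 1/(-35814*2401))) = -1143277*(352079 + (196547*(1/213256) - 1/35814*1/2401))/2 = -1143277*(352079 + (196547/213256 - 1/85989414))/2 = -1143277*(352079 + 8450480570101/9168879235992)/2 = -1143277/2*3228178283009397469/9168879235992 = -3690701982864134910165913/18337758471984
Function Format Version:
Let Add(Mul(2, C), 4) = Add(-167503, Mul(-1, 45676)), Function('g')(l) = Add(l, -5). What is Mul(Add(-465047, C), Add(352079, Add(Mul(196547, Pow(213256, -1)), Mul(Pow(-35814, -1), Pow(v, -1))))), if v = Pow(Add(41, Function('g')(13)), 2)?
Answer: Rational(-3690701982864134910165913, 18337758471984) ≈ -2.0126e+11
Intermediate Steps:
Function('g')(l) = Add(-5, l)
v = 2401 (v = Pow(Add(41, Add(-5, 13)), 2) = Pow(Add(41, 8), 2) = Pow(49, 2) = 2401)
C = Rational(-213183, 2) (C = Add(-2, Mul(Rational(1, 2), Add(-167503, Mul(-1, 45676)))) = Add(-2, Mul(Rational(1, 2), Add(-167503, -45676))) = Add(-2, Mul(Rational(1, 2), -213179)) = Add(-2, Rational(-213179, 2)) = Rational(-213183, 2) ≈ -1.0659e+5)
Mul(Add(-465047, C), Add(352079, Add(Mul(196547, Pow(213256, -1)), Mul(Pow(-35814, -1), Pow(v, -1))))) = Mul(Add(-465047, Rational(-213183, 2)), Add(352079, Add(Mul(196547, Pow(213256, -1)), Mul(Pow(-35814, -1), Pow(2401, -1))))) = Mul(Rational(-1143277, 2), Add(352079, Add(Mul(196547, Rational(1, 213256)), Mul(Rational(-1, 35814), Rational(1, 2401))))) = Mul(Rational(-1143277, 2), Add(352079, Add(Rational(196547, 213256), Rational(-1, 85989414)))) = Mul(Rational(-1143277, 2), Add(352079, Rational(8450480570101, 9168879235992))) = Mul(Rational(-1143277, 2), Rational(3228178283009397469, 9168879235992)) = Rational(-3690701982864134910165913, 18337758471984)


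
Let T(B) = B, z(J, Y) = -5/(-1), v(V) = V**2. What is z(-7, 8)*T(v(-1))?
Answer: 5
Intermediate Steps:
z(J, Y) = 5 (z(J, Y) = -5*(-1) = 5)
z(-7, 8)*T(v(-1)) = 5*(-1)**2 = 5*1 = 5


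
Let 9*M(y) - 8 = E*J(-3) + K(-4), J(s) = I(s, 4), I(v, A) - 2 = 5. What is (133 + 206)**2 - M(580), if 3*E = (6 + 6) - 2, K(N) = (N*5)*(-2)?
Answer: 3102653/27 ≈ 1.1491e+5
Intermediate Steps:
I(v, A) = 7 (I(v, A) = 2 + 5 = 7)
J(s) = 7
K(N) = -10*N (K(N) = (5*N)*(-2) = -10*N)
E = 10/3 (E = ((6 + 6) - 2)/3 = (12 - 2)/3 = (1/3)*10 = 10/3 ≈ 3.3333)
M(y) = 214/27 (M(y) = 8/9 + ((10/3)*7 - 10*(-4))/9 = 8/9 + (70/3 + 40)/9 = 8/9 + (1/9)*(190/3) = 8/9 + 190/27 = 214/27)
(133 + 206)**2 - M(580) = (133 + 206)**2 - 1*214/27 = 339**2 - 214/27 = 114921 - 214/27 = 3102653/27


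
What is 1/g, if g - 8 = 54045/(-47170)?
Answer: 9434/64663 ≈ 0.14589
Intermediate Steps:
g = 64663/9434 (g = 8 + 54045/(-47170) = 8 + 54045*(-1/47170) = 8 - 10809/9434 = 64663/9434 ≈ 6.8542)
1/g = 1/(64663/9434) = 9434/64663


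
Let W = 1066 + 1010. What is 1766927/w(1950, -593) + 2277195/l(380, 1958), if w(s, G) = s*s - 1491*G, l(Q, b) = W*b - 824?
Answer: 17853208607453/19046523445392 ≈ 0.93735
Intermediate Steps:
W = 2076
l(Q, b) = -824 + 2076*b (l(Q, b) = 2076*b - 824 = -824 + 2076*b)
w(s, G) = s² - 1491*G
1766927/w(1950, -593) + 2277195/l(380, 1958) = 1766927/(1950² - 1491*(-593)) + 2277195/(-824 + 2076*1958) = 1766927/(3802500 + 884163) + 2277195/(-824 + 4064808) = 1766927/4686663 + 2277195/4063984 = 17853208607453/19046523445392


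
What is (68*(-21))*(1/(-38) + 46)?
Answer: -1247358/19 ≈ -65650.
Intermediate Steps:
(68*(-21))*(1/(-38) + 46) = -1428*(-1/38 + 46) = -1428*1747/38 = -1247358/19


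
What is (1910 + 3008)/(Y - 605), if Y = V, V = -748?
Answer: -4918/1353 ≈ -3.6349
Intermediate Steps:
Y = -748
(1910 + 3008)/(Y - 605) = (1910 + 3008)/(-748 - 605) = 4918/(-1353) = 4918*(-1/1353) = -4918/1353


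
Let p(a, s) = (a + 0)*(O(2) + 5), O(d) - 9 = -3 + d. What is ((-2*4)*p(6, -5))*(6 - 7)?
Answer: 624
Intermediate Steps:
O(d) = 6 + d (O(d) = 9 + (-3 + d) = 6 + d)
p(a, s) = 13*a (p(a, s) = (a + 0)*((6 + 2) + 5) = a*(8 + 5) = a*13 = 13*a)
((-2*4)*p(6, -5))*(6 - 7) = ((-2*4)*(13*6))*(6 - 7) = -8*78*(-1) = -624*(-1) = 624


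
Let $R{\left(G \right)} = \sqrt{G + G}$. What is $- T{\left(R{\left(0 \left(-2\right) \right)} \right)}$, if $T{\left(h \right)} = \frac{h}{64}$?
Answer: $0$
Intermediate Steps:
$R{\left(G \right)} = \sqrt{2} \sqrt{G}$ ($R{\left(G \right)} = \sqrt{2 G} = \sqrt{2} \sqrt{G}$)
$T{\left(h \right)} = \frac{h}{64}$ ($T{\left(h \right)} = h \frac{1}{64} = \frac{h}{64}$)
$- T{\left(R{\left(0 \left(-2\right) \right)} \right)} = - \frac{\sqrt{2} \sqrt{0 \left(-2\right)}}{64} = - \frac{\sqrt{2} \sqrt{0}}{64} = - \frac{\sqrt{2} \cdot 0}{64} = - \frac{0}{64} = \left(-1\right) 0 = 0$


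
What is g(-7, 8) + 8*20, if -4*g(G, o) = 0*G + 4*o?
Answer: 152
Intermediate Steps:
g(G, o) = -o (g(G, o) = -(0*G + 4*o)/4 = -(0 + 4*o)/4 = -o)
g(-7, 8) + 8*20 = -1*8 + 8*20 = -8 + 160 = 152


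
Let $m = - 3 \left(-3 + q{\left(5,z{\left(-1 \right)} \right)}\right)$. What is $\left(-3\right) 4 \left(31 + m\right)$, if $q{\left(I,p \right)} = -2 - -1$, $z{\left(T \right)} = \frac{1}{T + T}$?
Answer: $-516$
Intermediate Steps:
$z{\left(T \right)} = \frac{1}{2 T}$
$q{\left(I,p \right)} = -1$ ($q{\left(I,p \right)} = -2 + 1 = -1$)
$m = 12$ ($m = - 3 \left(-3 - 1\right) = \left(-3\right) \left(-4\right) = 12$)
$\left(-3\right) 4 \left(31 + m\right) = \left(-3\right) 4 \left(31 + 12\right) = \left(-12\right) 43 = -516$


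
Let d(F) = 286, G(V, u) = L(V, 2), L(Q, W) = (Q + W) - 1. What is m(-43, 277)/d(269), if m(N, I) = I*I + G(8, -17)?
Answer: 38369/143 ≈ 268.31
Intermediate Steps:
L(Q, W) = -1 + Q + W
G(V, u) = 1 + V (G(V, u) = -1 + V + 2 = 1 + V)
m(N, I) = 9 + I**2 (m(N, I) = I*I + (1 + 8) = I**2 + 9 = 9 + I**2)
m(-43, 277)/d(269) = (9 + 277**2)/286 = (9 + 76729)*(1/286) = 76738*(1/286) = 38369/143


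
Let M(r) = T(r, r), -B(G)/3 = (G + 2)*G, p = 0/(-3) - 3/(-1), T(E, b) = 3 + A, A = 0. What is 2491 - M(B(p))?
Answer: 2488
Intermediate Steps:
T(E, b) = 3 (T(E, b) = 3 + 0 = 3)
p = 3 (p = 0*(-⅓) - 3*(-1) = 0 + 3 = 3)
B(G) = -3*G*(2 + G) (B(G) = -3*(G + 2)*G = -3*(2 + G)*G = -3*G*(2 + G))
M(r) = 3
2491 - M(B(p)) = 2491 - 1*3 = 2491 - 3 = 2488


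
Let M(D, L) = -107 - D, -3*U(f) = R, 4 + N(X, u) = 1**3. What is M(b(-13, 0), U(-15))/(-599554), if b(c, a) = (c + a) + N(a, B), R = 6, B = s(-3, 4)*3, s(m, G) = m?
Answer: 91/599554 ≈ 0.00015178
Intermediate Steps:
B = -9 (B = -3*3 = -9)
N(X, u) = -3 (N(X, u) = -4 + 1**3 = -4 + 1 = -3)
U(f) = -2 (U(f) = -1/3*6 = -2)
b(c, a) = -3 + a + c (b(c, a) = (c + a) - 3 = (a + c) - 3 = -3 + a + c)
M(b(-13, 0), U(-15))/(-599554) = (-107 - (-3 + 0 - 13))/(-599554) = (-107 - 1*(-16))*(-1/599554) = (-107 + 16)*(-1/599554) = -91*(-1/599554) = 91/599554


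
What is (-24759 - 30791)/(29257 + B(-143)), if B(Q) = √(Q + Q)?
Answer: -325045270/171194467 + 11110*I*√286/171194467 ≈ -1.8987 + 0.0010975*I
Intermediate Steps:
B(Q) = √2*√Q (B(Q) = √(2*Q) = √2*√Q)
(-24759 - 30791)/(29257 + B(-143)) = (-24759 - 30791)/(29257 + √2*√(-143)) = -55550/(29257 + √2*(I*√143)) = -55550/(29257 + I*√286)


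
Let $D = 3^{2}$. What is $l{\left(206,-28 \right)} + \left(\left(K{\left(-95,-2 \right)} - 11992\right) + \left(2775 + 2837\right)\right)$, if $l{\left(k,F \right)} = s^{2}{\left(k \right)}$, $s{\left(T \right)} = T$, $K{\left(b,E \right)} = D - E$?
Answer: $36067$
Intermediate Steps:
$D = 9$
$K{\left(b,E \right)} = 9 - E$
$l{\left(k,F \right)} = k^{2}$
$l{\left(206,-28 \right)} + \left(\left(K{\left(-95,-2 \right)} - 11992\right) + \left(2775 + 2837\right)\right) = 206^{2} + \left(\left(\left(9 - -2\right) - 11992\right) + \left(2775 + 2837\right)\right) = 42436 + \left(\left(\left(9 + 2\right) - 11992\right) + 5612\right) = 42436 + \left(\left(11 - 11992\right) + 5612\right) = 42436 + \left(-11981 + 5612\right) = 42436 - 6369 = 36067$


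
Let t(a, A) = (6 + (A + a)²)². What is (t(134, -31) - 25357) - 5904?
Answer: 112646964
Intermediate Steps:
(t(134, -31) - 25357) - 5904 = ((6 + (-31 + 134)²)² - 25357) - 5904 = ((6 + 103²)² - 25357) - 5904 = ((6 + 10609)² - 25357) - 5904 = (10615² - 25357) - 5904 = (112678225 - 25357) - 5904 = 112652868 - 5904 = 112646964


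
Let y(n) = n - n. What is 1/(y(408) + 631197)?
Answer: 1/631197 ≈ 1.5843e-6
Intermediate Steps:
y(n) = 0
1/(y(408) + 631197) = 1/(0 + 631197) = 1/631197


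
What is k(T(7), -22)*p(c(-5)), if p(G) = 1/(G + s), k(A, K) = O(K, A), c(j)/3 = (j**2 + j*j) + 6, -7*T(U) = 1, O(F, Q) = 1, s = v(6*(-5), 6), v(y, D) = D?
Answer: 1/174 ≈ 0.0057471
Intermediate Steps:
s = 6
T(U) = -1/7 (T(U) = -1/7*1 = -1/7)
c(j) = 18 + 6*j**2 (c(j) = 3*((j**2 + j*j) + 6) = 3*((j**2 + j**2) + 6) = 3*(2*j**2 + 6) = 3*(6 + 2*j**2) = 18 + 6*j**2)
k(A, K) = 1
p(G) = 1/(6 + G) (p(G) = 1/(G + 6) = 1/(6 + G))
k(T(7), -22)*p(c(-5)) = 1/(6 + (18 + 6*(-5)**2)) = 1/(6 + (18 + 6*25)) = 1/(6 + (18 + 150)) = 1/(6 + 168) = 1/174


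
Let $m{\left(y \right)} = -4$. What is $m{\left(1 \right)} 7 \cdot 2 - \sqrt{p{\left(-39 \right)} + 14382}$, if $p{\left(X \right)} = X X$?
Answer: $-56 - 3 \sqrt{1767} \approx -182.11$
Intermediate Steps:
$p{\left(X \right)} = X^{2}$
$m{\left(1 \right)} 7 \cdot 2 - \sqrt{p{\left(-39 \right)} + 14382} = - 4 \cdot 7 \cdot 2 - \sqrt{\left(-39\right)^{2} + 14382} = \left(-4\right) 14 - \sqrt{1521 + 14382} = -56 - \sqrt{15903} = -56 - 3 \sqrt{1767}$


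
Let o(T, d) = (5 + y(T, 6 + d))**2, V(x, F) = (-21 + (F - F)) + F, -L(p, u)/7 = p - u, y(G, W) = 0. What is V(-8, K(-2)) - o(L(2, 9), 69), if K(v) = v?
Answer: -48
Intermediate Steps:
L(p, u) = -7*p + 7*u (L(p, u) = -7*(p - u) = -7*p + 7*u)
V(x, F) = -21 + F (V(x, F) = (-21 + 0) + F = -21 + F)
o(T, d) = 25 (o(T, d) = (5 + 0)**2 = 5**2 = 25)
V(-8, K(-2)) - o(L(2, 9), 69) = (-21 - 2) - 1*25 = -23 - 25 = -48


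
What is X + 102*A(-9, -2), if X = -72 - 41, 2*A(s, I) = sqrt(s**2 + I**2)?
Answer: -113 + 51*sqrt(85) ≈ 357.20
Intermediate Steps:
A(s, I) = sqrt(I**2 + s**2)/2 (A(s, I) = sqrt(s**2 + I**2)/2 = sqrt(I**2 + s**2)/2)
X = -113
X + 102*A(-9, -2) = -113 + 102*(sqrt((-2)**2 + (-9)**2)/2) = -113 + 102*(sqrt(4 + 81)/2) = -113 + 102*(sqrt(85)/2) = -113 + 51*sqrt(85)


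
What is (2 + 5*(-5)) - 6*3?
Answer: -41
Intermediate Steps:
(2 + 5*(-5)) - 6*3 = (2 - 25) - 18 = -23 - 18 = -41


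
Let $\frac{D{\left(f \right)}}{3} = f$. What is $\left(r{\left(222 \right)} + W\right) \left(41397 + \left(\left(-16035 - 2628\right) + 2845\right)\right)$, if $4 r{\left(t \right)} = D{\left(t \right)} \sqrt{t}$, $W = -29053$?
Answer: $-743146687 + \frac{8517807 \sqrt{222}}{2} \approx -6.7969 \cdot 10^{8}$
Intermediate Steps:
$D{\left(f \right)} = 3 f$
$r{\left(t \right)} = \frac{3 t^{\frac{3}{2}}}{4}$ ($r{\left(t \right)} = \frac{3 t \sqrt{t}}{4} = \frac{3 t^{\frac{3}{2}}}{4}$)
$\left(r{\left(222 \right)} + W\right) \left(41397 + \left(\left(-16035 - 2628\right) + 2845\right)\right) = \left(\frac{3 \cdot 222^{\frac{3}{2}}}{4} - 29053\right) \left(41397 + \left(\left(-16035 - 2628\right) + 2845\right)\right) = \left(\frac{3 \cdot 222 \sqrt{222}}{4} - 29053\right) \left(41397 + \left(-18663 + 2845\right)\right) = \left(\frac{333 \sqrt{222}}{2} - 29053\right) \left(41397 - 15818\right) = \left(-29053 + \frac{333 \sqrt{222}}{2}\right) 25579 = -743146687 + \frac{8517807 \sqrt{222}}{2}$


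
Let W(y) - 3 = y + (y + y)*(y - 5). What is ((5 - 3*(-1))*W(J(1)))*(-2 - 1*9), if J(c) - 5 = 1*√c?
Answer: -1848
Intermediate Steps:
J(c) = 5 + √c (J(c) = 5 + 1*√c = 5 + √c)
W(y) = 3 + y + 2*y*(-5 + y) (W(y) = 3 + (y + (y + y)*(y - 5)) = 3 + (y + (2*y)*(-5 + y)) = 3 + (y + 2*y*(-5 + y)) = 3 + y + 2*y*(-5 + y))
((5 - 3*(-1))*W(J(1)))*(-2 - 1*9) = ((5 - 3*(-1))*(3 - 9*(5 + √1) + 2*(5 + √1)²))*(-2 - 1*9) = ((5 + 3)*(3 - 9*(5 + 1) + 2*(5 + 1)²))*(-2 - 9) = (8*(3 - 9*6 + 2*6²))*(-11) = (8*(3 - 54 + 2*36))*(-11) = (8*(3 - 54 + 72))*(-11) = (8*21)*(-11) = 168*(-11) = -1848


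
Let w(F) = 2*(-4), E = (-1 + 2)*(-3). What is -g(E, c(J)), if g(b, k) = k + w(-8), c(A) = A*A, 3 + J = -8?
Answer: -113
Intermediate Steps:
E = -3 (E = 1*(-3) = -3)
J = -11 (J = -3 - 8 = -11)
w(F) = -8
c(A) = A**2
g(b, k) = -8 + k (g(b, k) = k - 8 = -8 + k)
-g(E, c(J)) = -(-8 + (-11)**2) = -(-8 + 121) = -1*113 = -113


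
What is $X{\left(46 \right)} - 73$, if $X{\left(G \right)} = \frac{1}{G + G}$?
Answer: $- \frac{6715}{92} \approx -72.989$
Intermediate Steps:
$X{\left(G \right)} = \frac{1}{2 G}$
$X{\left(46 \right)} - 73 = \frac{1}{2 \cdot 46} - 73 = \frac{1}{2} \cdot \frac{1}{46} - 73 = \frac{1}{92} - 73 = - \frac{6715}{92}$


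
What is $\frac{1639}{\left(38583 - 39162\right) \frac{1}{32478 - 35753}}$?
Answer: $\frac{5367725}{579} \approx 9270.7$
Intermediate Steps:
$\frac{1639}{\left(38583 - 39162\right) \frac{1}{32478 - 35753}} = \frac{1639}{\left(-579\right) \frac{1}{-3275}} = \frac{1639}{\left(-579\right) \left(- \frac{1}{3275}\right)} = \frac{1639}{\frac{579}{3275}} = 1639 \cdot \frac{3275}{579} = \frac{5367725}{579}$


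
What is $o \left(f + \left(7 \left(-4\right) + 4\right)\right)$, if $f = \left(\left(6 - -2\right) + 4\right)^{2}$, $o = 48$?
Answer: $5760$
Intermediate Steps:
$f = 144$ ($f = \left(\left(6 + 2\right) + 4\right)^{2} = \left(8 + 4\right)^{2} = 12^{2} = 144$)
$o \left(f + \left(7 \left(-4\right) + 4\right)\right) = 48 \left(144 + \left(7 \left(-4\right) + 4\right)\right) = 48 \left(144 + \left(-28 + 4\right)\right) = 48 \left(144 - 24\right) = 48 \cdot 120 = 5760$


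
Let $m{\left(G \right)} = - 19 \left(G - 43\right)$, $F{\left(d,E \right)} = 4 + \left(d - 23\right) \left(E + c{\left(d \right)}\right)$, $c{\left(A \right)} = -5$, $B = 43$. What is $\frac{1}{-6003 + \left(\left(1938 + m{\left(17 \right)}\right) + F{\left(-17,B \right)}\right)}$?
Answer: $- \frac{1}{5087} \approx -0.00019658$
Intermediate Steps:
$F{\left(d,E \right)} = 4 + \left(-23 + d\right) \left(-5 + E\right)$ ($F{\left(d,E \right)} = 4 + \left(d - 23\right) \left(E - 5\right) = 4 + \left(-23 + d\right) \left(-5 + E\right)$)
$m{\left(G \right)} = 817 - 19 G$ ($m{\left(G \right)} = - 19 \left(-43 + G\right) = 817 - 19 G$)
$\frac{1}{-6003 + \left(\left(1938 + m{\left(17 \right)}\right) + F{\left(-17,B \right)}\right)} = \frac{1}{-6003 + \left(\left(1938 + \left(817 - 323\right)\right) + \left(119 - 989 - -85 + 43 \left(-17\right)\right)\right)} = \frac{1}{-6003 + \left(\left(1938 + \left(817 - 323\right)\right) + \left(119 - 989 + 85 - 731\right)\right)} = \frac{1}{-6003 + \left(\left(1938 + 494\right) - 1516\right)} = \frac{1}{-6003 + \left(2432 - 1516\right)} = \frac{1}{-6003 + 916} = \frac{1}{-5087} = - \frac{1}{5087}$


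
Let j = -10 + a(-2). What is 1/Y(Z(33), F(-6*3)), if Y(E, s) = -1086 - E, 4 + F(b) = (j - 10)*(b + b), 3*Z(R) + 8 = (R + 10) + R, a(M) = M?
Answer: -3/3326 ≈ -0.00090198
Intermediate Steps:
Z(R) = ⅔ + 2*R/3 (Z(R) = -8/3 + ((R + 10) + R)/3 = -8/3 + ((10 + R) + R)/3 = -8/3 + (10 + 2*R)/3 = -8/3 + (10/3 + 2*R/3) = ⅔ + 2*R/3)
j = -12 (j = -10 - 2 = -12)
F(b) = -4 - 44*b (F(b) = -4 + (-12 - 10)*(b + b) = -4 - 44*b)
1/Y(Z(33), F(-6*3)) = 1/(-1086 - (⅔ + (⅔)*33)) = 1/(-1086 - (⅔ + 22)) = 1/(-1086 - 1*68/3) = 1/(-1086 - 68/3) = 1/(-3326/3) = -3/3326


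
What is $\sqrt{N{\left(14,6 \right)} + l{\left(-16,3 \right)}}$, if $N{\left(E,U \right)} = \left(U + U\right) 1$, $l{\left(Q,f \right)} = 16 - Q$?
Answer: $2 \sqrt{11} \approx 6.6332$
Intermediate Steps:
$N{\left(E,U \right)} = 2 U$ ($N{\left(E,U \right)} = 2 U 1 = 2 U$)
$\sqrt{N{\left(14,6 \right)} + l{\left(-16,3 \right)}} = \sqrt{2 \cdot 6 + \left(16 - -16\right)} = \sqrt{12 + \left(16 + 16\right)} = \sqrt{12 + 32} = \sqrt{44} = 2 \sqrt{11}$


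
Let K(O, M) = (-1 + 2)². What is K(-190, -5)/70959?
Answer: 1/70959 ≈ 1.4093e-5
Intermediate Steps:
K(O, M) = 1 (K(O, M) = 1² = 1)
K(-190, -5)/70959 = 1/70959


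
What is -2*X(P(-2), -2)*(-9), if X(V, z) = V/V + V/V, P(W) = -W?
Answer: 36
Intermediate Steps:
X(V, z) = 2 (X(V, z) = 1 + 1 = 2)
-2*X(P(-2), -2)*(-9) = -2*2*(-9) = -4*(-9) = 36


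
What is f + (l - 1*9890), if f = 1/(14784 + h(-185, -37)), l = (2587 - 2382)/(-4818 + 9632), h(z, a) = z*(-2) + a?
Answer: -719724220021/72773238 ≈ -9890.0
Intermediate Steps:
h(z, a) = a - 2*z (h(z, a) = -2*z + a = a - 2*z)
l = 205/4814 ≈ 0.042584
f = 1/15117 (f = 1/(14784 + (-37 - 2*(-185))) = 1/(14784 + (-37 + 370)) = 1/(14784 + 333) = 1/15117 ≈ 6.6151e-5)
f + (l - 1*9890) = 1/15117 + (205/4814 - 1*9890) = 1/15117 + (205/4814 - 9890) = 1/15117 - 47610255/4814 = -719724220021/72773238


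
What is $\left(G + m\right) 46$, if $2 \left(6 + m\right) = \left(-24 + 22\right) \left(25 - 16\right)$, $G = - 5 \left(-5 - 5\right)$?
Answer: $1610$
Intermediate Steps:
$G = 50$ ($G = \left(-5\right) \left(-10\right) = 50$)
$m = -15$ ($m = -6 + \frac{\left(-24 + 22\right) \left(25 - 16\right)}{2} = -6 + \frac{\left(-2\right) 9}{2} = -6 + \frac{1}{2} \left(-18\right) = -6 - 9 = -15$)
$\left(G + m\right) 46 = \left(50 - 15\right) 46 = 35 \cdot 46 = 1610$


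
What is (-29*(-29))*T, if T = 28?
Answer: 23548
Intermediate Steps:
(-29*(-29))*T = -29*(-29)*28 = 841*28 = 23548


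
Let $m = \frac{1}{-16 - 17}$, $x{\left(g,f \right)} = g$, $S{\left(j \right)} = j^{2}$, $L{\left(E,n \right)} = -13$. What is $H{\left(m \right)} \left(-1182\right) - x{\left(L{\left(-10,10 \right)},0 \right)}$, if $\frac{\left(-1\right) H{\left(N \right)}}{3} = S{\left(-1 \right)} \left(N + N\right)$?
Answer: $- \frac{2221}{11} \approx -201.91$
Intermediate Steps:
$m = - \frac{1}{33}$ ($m = \frac{1}{-33} = - \frac{1}{33} \approx -0.030303$)
$H{\left(N \right)} = - 6 N$ ($H{\left(N \right)} = - 3 \left(-1\right)^{2} \left(N + N\right) = - 3 \cdot 1 \cdot 2 N = - 3 \cdot 2 N = - 6 N$)
$H{\left(m \right)} \left(-1182\right) - x{\left(L{\left(-10,10 \right)},0 \right)} = \left(-6\right) \left(- \frac{1}{33}\right) \left(-1182\right) - -13 = \frac{2}{11} \left(-1182\right) + 13 = - \frac{2364}{11} + 13 = - \frac{2221}{11}$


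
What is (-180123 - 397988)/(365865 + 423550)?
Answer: -578111/789415 ≈ -0.73233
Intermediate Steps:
(-180123 - 397988)/(365865 + 423550) = -578111/789415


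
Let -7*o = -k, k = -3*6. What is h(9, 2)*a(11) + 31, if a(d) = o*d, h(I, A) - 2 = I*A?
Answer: -3743/7 ≈ -534.71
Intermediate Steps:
k = -18
o = -18/7 (o = -(-1)*(-18)/7 = -⅐*18 = -18/7 ≈ -2.5714)
h(I, A) = 2 + A*I (h(I, A) = 2 + I*A = 2 + A*I)
a(d) = -18*d/7
h(9, 2)*a(11) + 31 = (2 + 2*9)*(-18/7*11) + 31 = (2 + 18)*(-198/7) + 31 = 20*(-198/7) + 31 = -3960/7 + 31 = -3743/7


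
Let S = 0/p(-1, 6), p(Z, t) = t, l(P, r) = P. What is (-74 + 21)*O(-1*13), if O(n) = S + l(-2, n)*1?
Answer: 106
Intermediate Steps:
S = 0 (S = 0/6 = 0*(1/6) = 0)
O(n) = -2 (O(n) = 0 - 2*1 = 0 - 2 = -2)
(-74 + 21)*O(-1*13) = (-74 + 21)*(-2) = -53*(-2) = 106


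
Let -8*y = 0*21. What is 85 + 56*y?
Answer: 85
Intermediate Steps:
y = 0 (y = -0*21 = -⅛*0 = 0)
85 + 56*y = 85 + 56*0 = 85 + 0 = 85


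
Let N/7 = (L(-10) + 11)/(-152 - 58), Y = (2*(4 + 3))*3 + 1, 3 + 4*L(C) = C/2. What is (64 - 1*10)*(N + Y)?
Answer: 11529/5 ≈ 2305.8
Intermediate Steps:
L(C) = -¾ + C/8 (L(C) = -¾ + (C/2)/4 = -¾ + C/8)
Y = 43 (Y = (2*7)*3 + 1 = 14*3 + 1 = 42 + 1 = 43)
N = -3/10 (N = 7*(((-¾ + (⅛)*(-10)) + 11)/(-152 - 58)) = 7*(((-¾ - 5/4) + 11)/(-210)) = 7*((-2 + 11)*(-1/210)) = 7*(9*(-1/210)) = 7*(-3/70) = -3/10 ≈ -0.30000)
(64 - 1*10)*(N + Y) = (64 - 1*10)*(-3/10 + 43) = (64 - 10)*(427/10) = 54*(427/10) = 11529/5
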